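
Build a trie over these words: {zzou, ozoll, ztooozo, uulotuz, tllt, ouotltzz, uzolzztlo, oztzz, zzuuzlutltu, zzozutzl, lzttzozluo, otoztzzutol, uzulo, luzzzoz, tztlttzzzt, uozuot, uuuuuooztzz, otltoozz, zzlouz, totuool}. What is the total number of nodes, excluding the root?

For each word, the new-node count is its length minus the longest prefix already in the trie:
  "zzou" → 4 new (z, z, o, u)
  "ozoll" → 5 new (o, z, o, l, l)
  "ztooozo" → prefix "z" already present; 6 new (t, o, o, o, z, o)
  "uulotuz" → 7 new (u, u, l, o, t, u, z)
  "tllt" → 4 new (t, l, l, t)
  "ouotltzz" → prefix "o" already present; 7 new (u, o, t, l, t, z, z)
  "uzolzztlo" → prefix "u" already present; 8 new (z, o, l, z, z, t, l, o)
  "oztzz" → prefix "oz" already present; 3 new (t, z, z)
  "zzuuzlutltu" → prefix "zz" already present; 9 new (u, u, z, l, u, t, l, t, u)
  "zzozutzl" → prefix "zzo" already present; 5 new (z, u, t, z, l)
  "lzttzozluo" → 10 new (l, z, t, t, z, o, z, l, u, o)
  "otoztzzutol" → prefix "o" already present; 10 new (t, o, z, t, z, z, u, t, o, l)
  "uzulo" → prefix "uz" already present; 3 new (u, l, o)
  "luzzzoz" → prefix "l" already present; 6 new (u, z, z, z, o, z)
  "tztlttzzzt" → prefix "t" already present; 9 new (z, t, l, t, t, z, z, z, t)
  "uozuot" → prefix "u" already present; 5 new (o, z, u, o, t)
  "uuuuuooztzz" → prefix "uu" already present; 9 new (u, u, u, o, o, z, t, z, z)
  "otltoozz" → prefix "ot" already present; 6 new (l, t, o, o, z, z)
  "zzlouz" → prefix "zz" already present; 4 new (l, o, u, z)
  "totuool" → prefix "t" already present; 6 new (o, t, u, o, o, l)
Total nodes = 4 + 5 + 6 + 7 + 4 + 7 + 8 + 3 + 9 + 5 + 10 + 10 + 3 + 6 + 9 + 5 + 9 + 6 + 4 + 6 = 126

126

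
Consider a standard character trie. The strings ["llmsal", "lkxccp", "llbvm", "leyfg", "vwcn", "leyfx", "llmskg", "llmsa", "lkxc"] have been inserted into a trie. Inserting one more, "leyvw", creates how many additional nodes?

2

"ley" is already a path in the trie; the remaining "vw" must be added.
Each of the 2 remaining characters creates one node.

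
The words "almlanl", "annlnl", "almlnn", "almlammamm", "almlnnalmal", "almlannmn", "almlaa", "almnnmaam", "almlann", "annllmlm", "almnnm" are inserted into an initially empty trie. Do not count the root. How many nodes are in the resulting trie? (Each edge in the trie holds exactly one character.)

38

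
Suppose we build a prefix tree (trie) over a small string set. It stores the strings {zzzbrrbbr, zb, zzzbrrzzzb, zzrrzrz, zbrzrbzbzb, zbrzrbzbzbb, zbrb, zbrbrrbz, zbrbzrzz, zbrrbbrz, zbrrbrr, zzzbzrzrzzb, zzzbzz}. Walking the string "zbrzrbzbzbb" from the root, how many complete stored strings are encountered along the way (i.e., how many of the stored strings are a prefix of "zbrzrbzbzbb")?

Check each prefix of "zbrzrbzbzbb" against the stored set — each match is an end-marker on the path.
Prefixes of the query that are stored words: "zb", "zbrzrbzbzb", "zbrzrbzbzbb"
Count: 3

3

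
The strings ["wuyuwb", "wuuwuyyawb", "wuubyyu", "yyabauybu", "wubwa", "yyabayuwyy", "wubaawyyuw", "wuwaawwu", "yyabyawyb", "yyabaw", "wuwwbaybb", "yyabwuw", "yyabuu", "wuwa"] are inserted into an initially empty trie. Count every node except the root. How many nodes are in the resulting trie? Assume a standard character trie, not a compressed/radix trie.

65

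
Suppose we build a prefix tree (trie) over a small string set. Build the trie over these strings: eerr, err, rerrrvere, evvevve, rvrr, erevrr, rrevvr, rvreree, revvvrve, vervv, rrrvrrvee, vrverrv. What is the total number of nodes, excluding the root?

61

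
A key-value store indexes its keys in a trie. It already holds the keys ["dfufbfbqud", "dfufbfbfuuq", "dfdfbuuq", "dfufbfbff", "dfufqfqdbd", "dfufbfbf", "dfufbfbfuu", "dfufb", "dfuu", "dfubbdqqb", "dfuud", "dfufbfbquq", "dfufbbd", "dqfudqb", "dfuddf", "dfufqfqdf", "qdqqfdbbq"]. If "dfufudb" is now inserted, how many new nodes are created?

The longest prefix of "dfufudb" already in the trie is "dfuf" (length 4).
So 7 − 4 = 3 new nodes.

3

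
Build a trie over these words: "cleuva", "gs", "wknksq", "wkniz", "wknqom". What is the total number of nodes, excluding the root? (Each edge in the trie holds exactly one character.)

Count nodes per top-level branch (shared prefixes stored once):
  'c'-branch (cleuva): 6 nodes
  'g'-branch (gs): 2 nodes
  'w'-branch (wkniz, wknksq, wknqom): 11 nodes
Sum: 19

19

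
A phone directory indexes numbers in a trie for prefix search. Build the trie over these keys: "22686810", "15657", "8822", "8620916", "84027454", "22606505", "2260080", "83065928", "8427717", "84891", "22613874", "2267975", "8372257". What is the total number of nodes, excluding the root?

Trace insertions, counting only characters that open a new branch:
  "22686810" → 8 new (2, 2, 6, 8, 6, 8, 1, 0)
  "15657" → 5 new (1, 5, 6, 5, 7)
  "8822" → 4 new (8, 8, 2, 2)
  "8620916" → prefix "8" already present; 6 new (6, 2, 0, 9, 1, 6)
  "84027454" → prefix "8" already present; 7 new (4, 0, 2, 7, 4, 5, 4)
  "22606505" → prefix "226" already present; 5 new (0, 6, 5, 0, 5)
  "2260080" → prefix "2260" already present; 3 new (0, 8, 0)
  "83065928" → prefix "8" already present; 7 new (3, 0, 6, 5, 9, 2, 8)
  "8427717" → prefix "84" already present; 5 new (2, 7, 7, 1, 7)
  "84891" → prefix "84" already present; 3 new (8, 9, 1)
  "22613874" → prefix "226" already present; 5 new (1, 3, 8, 7, 4)
  "2267975" → prefix "226" already present; 4 new (7, 9, 7, 5)
  "8372257" → prefix "83" already present; 5 new (7, 2, 2, 5, 7)
Total nodes = 8 + 5 + 4 + 6 + 7 + 5 + 3 + 7 + 5 + 3 + 5 + 4 + 5 = 67

67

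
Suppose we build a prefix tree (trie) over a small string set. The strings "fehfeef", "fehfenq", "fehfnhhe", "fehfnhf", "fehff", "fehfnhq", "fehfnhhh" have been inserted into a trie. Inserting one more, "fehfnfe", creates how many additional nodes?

Walking "fehfnfe" from the root, the first 5 characters ("fehfn") follow existing edges; "f" is the first miss.
So 7 − 5 = 2 new nodes.

2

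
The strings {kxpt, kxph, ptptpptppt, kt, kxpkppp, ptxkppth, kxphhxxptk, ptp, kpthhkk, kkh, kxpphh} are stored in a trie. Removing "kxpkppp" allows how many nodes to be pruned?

4

Walk "kxpkppp" from the leaf back toward the root, removing each node that no remaining word uses.
The suffix "kppp" (4 nodes) is used only by "kxpkppp"; the node for "kxp" still has the child "t", so pruning stops there.
Nodes removed: 4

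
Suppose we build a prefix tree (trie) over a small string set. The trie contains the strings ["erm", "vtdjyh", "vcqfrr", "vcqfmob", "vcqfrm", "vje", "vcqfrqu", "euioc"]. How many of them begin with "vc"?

Traverse to the node for "vc", then collect every word in that subtree.
Matches: "vcqfmob", "vcqfrm", "vcqfrqu", "vcqfrr"
Count: 4

4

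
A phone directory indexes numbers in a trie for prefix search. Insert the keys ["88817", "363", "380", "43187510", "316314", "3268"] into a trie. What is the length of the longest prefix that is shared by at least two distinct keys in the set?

The deepest shared node is where two words last agree before diverging.
e.g. "316314" and "3268" share the prefix "3" of length 1; no pair shares a longer one.
Longest shared-prefix length: 1

1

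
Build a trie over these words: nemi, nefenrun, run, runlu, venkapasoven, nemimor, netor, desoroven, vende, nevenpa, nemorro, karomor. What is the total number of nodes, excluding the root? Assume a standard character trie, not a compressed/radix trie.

Count nodes per top-level branch (shared prefixes stored once):
  'd'-branch (desoroven): 9 nodes
  'k'-branch (karomor): 7 nodes
  'n'-branch (nefenrun, nemi, nemimor, nemorro, netor, nevenpa): 25 nodes
  'r'-branch (run, runlu): 5 nodes
  'v'-branch (vende, venkapasoven): 14 nodes
Sum: 60

60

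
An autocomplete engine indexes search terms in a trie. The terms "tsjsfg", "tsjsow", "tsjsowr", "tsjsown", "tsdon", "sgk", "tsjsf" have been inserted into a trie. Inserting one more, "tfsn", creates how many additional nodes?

3

Walking "tfsn" from the root, the first 1 characters ("t") follow existing edges; "f" is the first miss.
New nodes needed: |"tfsn"| − 1 = 4 − 1 = 3.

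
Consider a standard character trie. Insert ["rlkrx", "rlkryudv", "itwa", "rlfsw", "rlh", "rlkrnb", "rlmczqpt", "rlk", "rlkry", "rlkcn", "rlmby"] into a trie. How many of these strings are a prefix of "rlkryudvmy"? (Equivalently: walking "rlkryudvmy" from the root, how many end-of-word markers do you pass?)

Check each prefix of "rlkryudvmy" against the stored set — each match is an end-marker on the path.
Prefixes of the query that are stored words: "rlk", "rlkry", "rlkryudv"
Count: 3

3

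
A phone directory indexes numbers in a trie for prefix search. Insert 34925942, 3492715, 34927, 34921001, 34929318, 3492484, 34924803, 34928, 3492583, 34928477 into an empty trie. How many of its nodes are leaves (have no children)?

Leaves are exactly the stored words that no other stored word extends.
Those words: "34921001", "34924803", "3492484", "3492583", "34925942", "3492715", "34928477", "34929318"
Leaf count: 8

8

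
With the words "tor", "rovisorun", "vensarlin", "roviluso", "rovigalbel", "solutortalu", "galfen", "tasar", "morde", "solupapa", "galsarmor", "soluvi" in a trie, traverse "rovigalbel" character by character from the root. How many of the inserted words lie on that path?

1

Check each prefix of "rovigalbel" against the stored set — each match is an end-marker on the path.
Prefixes of the query that are stored words: "rovigalbel"
Count: 1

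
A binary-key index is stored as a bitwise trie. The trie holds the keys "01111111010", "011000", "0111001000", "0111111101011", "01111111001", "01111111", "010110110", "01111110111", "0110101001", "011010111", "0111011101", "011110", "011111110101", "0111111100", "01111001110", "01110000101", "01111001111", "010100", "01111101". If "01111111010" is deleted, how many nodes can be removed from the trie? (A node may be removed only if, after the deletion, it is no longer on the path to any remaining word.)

0

Walk "01111111010" from the leaf back toward the root, removing each node that no remaining word uses.
Every node on "01111111010" is still needed (e.g. by "0111111101011"), so nothing is freed.
Nodes removed: 0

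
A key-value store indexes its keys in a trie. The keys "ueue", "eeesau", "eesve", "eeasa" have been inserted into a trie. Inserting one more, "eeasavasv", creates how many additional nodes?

4

The longest prefix of "eeasavasv" already in the trie is "eeasa" (length 5).
Each of the 4 remaining characters creates one node.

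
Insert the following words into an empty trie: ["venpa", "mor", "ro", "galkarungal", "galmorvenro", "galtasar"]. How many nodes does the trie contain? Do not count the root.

34

Trace insertions, counting only characters that open a new branch:
  "venpa" → 5 new (v, e, n, p, a)
  "mor" → 3 new (m, o, r)
  "ro" → 2 new (r, o)
  "galkarungal" → 11 new (g, a, l, k, a, r, u, n, g, a, l)
  "galmorvenro" → prefix "gal" already present; 8 new (m, o, r, v, e, n, r, o)
  "galtasar" → prefix "gal" already present; 5 new (t, a, s, a, r)
Total nodes = 5 + 3 + 2 + 11 + 8 + 5 = 34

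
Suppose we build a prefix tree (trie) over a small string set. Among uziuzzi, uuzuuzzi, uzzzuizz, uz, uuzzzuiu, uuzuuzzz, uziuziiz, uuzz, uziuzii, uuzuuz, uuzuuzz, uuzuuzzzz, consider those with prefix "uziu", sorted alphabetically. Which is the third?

uziuzzi

Filter for "uziu…" and sort: "uziuzii", "uziuziiz", "uziuzzi"
Position 3: uziuzzi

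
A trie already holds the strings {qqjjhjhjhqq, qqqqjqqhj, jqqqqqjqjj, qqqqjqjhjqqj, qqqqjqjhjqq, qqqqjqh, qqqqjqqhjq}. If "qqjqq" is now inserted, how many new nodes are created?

2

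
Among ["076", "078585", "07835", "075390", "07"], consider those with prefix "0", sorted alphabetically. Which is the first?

Words with prefix "0", in lexicographic order: "07", "075390", "076", "07835", "078585"
The 1st is 07.

07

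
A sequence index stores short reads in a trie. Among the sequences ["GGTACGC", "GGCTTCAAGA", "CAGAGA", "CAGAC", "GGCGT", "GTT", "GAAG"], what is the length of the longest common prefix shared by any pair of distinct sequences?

4

The deepest shared node is where two words last agree before diverging.
"CAGAC" and "CAGAGA" agree on "CAGA" (4 characters) before diverging; nothing deeper is shared.
Longest shared-prefix length: 4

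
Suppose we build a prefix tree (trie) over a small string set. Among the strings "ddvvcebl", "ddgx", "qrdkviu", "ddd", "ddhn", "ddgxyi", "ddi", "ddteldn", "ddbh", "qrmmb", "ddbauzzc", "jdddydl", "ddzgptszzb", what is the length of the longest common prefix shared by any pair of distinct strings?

Look for the deepest trie node that still has at least two words in its subtree.
e.g. "ddgx" and "ddgxyi" share the prefix "ddgx" of length 4; no pair shares a longer one.
Longest shared-prefix length: 4

4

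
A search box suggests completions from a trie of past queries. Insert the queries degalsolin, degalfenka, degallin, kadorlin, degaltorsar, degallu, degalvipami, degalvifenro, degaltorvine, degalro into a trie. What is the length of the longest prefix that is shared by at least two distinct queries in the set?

8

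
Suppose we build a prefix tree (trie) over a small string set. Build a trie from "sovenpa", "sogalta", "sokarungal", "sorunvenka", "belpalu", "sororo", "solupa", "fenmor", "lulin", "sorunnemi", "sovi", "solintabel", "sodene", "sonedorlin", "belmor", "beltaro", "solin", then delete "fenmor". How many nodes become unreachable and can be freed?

A node on "fenmor"'s path can go only if nothing else ends at it or branches off below it.
No other word shares any prefix with "fenmor", so all 6 of its nodes go.
Nodes removed: 6

6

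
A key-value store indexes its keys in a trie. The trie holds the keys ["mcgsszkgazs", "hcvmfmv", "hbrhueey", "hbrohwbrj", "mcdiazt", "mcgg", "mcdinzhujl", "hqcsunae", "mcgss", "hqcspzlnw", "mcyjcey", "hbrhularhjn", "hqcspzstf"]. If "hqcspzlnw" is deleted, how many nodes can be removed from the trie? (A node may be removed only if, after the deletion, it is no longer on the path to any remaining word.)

3

Walk "hqcspzlnw" from the leaf back toward the root, removing each node that no remaining word uses.
The suffix "lnw" (3 nodes) is used only by "hqcspzlnw"; the node for "hqcspz" still has the child "s", so pruning stops there.
Nodes removed: 3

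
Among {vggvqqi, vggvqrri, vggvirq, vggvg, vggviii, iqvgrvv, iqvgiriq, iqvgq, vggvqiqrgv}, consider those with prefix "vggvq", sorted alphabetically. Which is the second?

vggvqqi

Filter for "vggvq…" and sort: "vggvqiqrgv", "vggvqqi", "vggvqrri"
Position 2: vggvqqi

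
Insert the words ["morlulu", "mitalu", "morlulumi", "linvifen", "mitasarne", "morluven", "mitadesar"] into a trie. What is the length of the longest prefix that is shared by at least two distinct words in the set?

Look for the deepest trie node that still has at least two words in its subtree.
e.g. "morlulu" and "morlulumi" share the prefix "morlulu" of length 7; no pair shares a longer one.
Longest shared-prefix length: 7

7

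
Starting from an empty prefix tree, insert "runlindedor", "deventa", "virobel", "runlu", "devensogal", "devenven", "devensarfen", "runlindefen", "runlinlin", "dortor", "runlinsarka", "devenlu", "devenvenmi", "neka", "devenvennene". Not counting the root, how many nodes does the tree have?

67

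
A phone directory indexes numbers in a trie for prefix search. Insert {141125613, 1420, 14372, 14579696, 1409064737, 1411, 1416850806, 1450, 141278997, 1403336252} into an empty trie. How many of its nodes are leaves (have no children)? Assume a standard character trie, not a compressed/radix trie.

A leaf is a node with no children — equivalently, the end of a word that is not a proper prefix of any other stored word.
Those words: "1403336252", "1409064737", "141125613", "141278997", "1416850806", "1420", "14372", "1450", "14579696"
Leaf count: 9

9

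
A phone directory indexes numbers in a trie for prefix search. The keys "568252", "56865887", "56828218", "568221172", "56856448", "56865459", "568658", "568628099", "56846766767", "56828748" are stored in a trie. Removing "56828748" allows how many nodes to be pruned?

A node on "56828748"'s path can go only if nothing else ends at it or branches off below it.
The suffix "748" (3 nodes) is used only by "56828748"; the node for "56828" still has the child "2", so pruning stops there.
Nodes removed: 3

3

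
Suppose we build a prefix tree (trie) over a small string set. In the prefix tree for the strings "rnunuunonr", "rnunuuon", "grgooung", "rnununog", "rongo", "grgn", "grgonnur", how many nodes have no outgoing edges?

7

Leaves are exactly the stored words that no other stored word extends.
Those words: "grgn", "grgonnur", "grgooung", "rnununog", "rnunuunonr", "rnunuuon", "rongo"
Leaf count: 7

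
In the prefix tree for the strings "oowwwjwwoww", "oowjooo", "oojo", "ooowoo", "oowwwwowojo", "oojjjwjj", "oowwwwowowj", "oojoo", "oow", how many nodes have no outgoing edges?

7

Leaves are exactly the stored words that no other stored word extends.
Those words: "oojjjwjj", "oojoo", "ooowoo", "oowjooo", "oowwwjwwoww", "oowwwwowojo", "oowwwwowowj"
Leaf count: 7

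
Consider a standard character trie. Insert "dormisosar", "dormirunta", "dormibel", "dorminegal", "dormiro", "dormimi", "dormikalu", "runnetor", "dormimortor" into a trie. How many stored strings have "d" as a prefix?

Traverse to the node for "d", then collect every word in that subtree.
Words under "d": dormibel, dormikalu, dormimi, dormimortor, dorminegal, dormiro, dormirunta, dormisosar
Count: 8

8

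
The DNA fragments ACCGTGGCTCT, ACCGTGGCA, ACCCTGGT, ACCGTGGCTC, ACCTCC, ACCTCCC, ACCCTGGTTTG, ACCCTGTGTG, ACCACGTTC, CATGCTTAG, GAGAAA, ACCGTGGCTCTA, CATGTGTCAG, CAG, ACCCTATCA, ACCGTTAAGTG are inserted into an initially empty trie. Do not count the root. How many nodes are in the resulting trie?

67

Count nodes per top-level branch (shared prefixes stored once):
  'A'-branch (ACCACGTTC, ACCCTATCA, ACCCTGGT, ACCCTGGTTTG, ACCCTGTGTG, ACCGTGGCA, ACCGTGGCTC, ACCGTGGCTCT, ACCGTGGCTCTA, ACCGTTAAGTG, ACCTCC, ACCTCCC): 45 nodes
  'C'-branch (CAG, CATGCTTAG, CATGTGTCAG): 16 nodes
  'G'-branch (GAGAAA): 6 nodes
Sum: 67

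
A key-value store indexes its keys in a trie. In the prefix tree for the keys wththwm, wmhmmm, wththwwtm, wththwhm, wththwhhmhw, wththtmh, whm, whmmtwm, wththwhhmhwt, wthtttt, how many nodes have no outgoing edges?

8

Leaves are exactly the stored words that no other stored word extends.
Those words: "whmmtwm", "wmhmmm", "wththtmh", "wththwhhmhwt", "wththwhm", "wththwm", "wththwwtm", "wthtttt"
Leaf count: 8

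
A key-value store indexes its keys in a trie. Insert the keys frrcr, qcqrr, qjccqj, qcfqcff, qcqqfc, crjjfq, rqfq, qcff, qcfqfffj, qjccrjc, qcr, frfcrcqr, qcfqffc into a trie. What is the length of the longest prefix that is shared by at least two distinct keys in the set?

6

Look for the deepest trie node that still has at least two words in its subtree.
e.g. "qcfqffc" and "qcfqfffj" share the prefix "qcfqff" of length 6; no pair shares a longer one.
Longest shared-prefix length: 6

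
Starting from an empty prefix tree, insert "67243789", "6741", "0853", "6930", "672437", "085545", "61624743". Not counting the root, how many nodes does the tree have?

27

For each word, the new-node count is its length minus the longest prefix already in the trie:
  "67243789" → 8 new (6, 7, 2, 4, 3, 7, 8, 9)
  "6741" → prefix "67" already present; 2 new (4, 1)
  "0853" → 4 new (0, 8, 5, 3)
  "6930" → prefix "6" already present; 3 new (9, 3, 0)
  "672437" → prefix "672437" already present; 0 new (none)
  "085545" → prefix "085" already present; 3 new (5, 4, 5)
  "61624743" → prefix "6" already present; 7 new (1, 6, 2, 4, 7, 4, 3)
Total nodes = 8 + 2 + 4 + 3 + 0 + 3 + 7 = 27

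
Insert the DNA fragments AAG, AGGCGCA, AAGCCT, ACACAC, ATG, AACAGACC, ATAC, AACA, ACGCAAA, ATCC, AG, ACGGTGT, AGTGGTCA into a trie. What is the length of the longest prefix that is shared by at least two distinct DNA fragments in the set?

Equivalently: take the maximum, over all pairs, of their longest common prefix length.
"AACA" and "AACAGACC" agree on "AACA" (4 characters) before diverging; nothing deeper is shared.
Longest shared-prefix length: 4

4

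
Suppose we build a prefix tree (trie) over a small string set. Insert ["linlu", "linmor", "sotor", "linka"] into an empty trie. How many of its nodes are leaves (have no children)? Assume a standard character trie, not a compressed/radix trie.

A leaf is a node with no children — equivalently, the end of a word that is not a proper prefix of any other stored word.
Those words: "linka", "linlu", "linmor", "sotor"
Leaf count: 4

4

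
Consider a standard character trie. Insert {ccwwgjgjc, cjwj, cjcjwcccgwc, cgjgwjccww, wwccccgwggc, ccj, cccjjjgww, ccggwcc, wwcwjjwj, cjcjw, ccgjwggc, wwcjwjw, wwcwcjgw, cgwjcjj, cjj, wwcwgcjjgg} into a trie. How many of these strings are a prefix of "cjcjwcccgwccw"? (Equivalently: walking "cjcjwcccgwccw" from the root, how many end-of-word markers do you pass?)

2

Walk "cjcjwcccgwccw" from the root; an end-of-word marker is hit whenever a stored word is a prefix of "cjcjwcccgwccw".
Prefixes of the query that are stored words: "cjcjw", "cjcjwcccgwc"
Count: 2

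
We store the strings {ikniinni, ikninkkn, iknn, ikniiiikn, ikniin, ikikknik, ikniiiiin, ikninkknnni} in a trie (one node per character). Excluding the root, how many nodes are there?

For each word, the new-node count is its length minus the longest prefix already in the trie:
  "ikniinni" → 8 new (i, k, n, i, i, n, n, i)
  "ikninkkn" → prefix "ikni" already present; 4 new (n, k, k, n)
  "iknn" → prefix "ikn" already present; 1 new (n)
  "ikniiiikn" → prefix "iknii" already present; 4 new (i, i, k, n)
  "ikniin" → prefix "ikniin" already present; 0 new (none)
  "ikikknik" → prefix "ik" already present; 6 new (i, k, k, n, i, k)
  "ikniiiiin" → prefix "ikniiii" already present; 2 new (i, n)
  "ikninkknnni" → prefix "ikninkkn" already present; 3 new (n, n, i)
Total nodes = 8 + 4 + 1 + 4 + 0 + 6 + 2 + 3 = 28

28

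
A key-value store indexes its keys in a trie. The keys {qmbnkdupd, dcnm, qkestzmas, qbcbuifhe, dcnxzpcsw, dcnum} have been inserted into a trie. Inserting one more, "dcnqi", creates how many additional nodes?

2

Walking "dcnqi" from the root, the first 3 characters ("dcn") follow existing edges; "q" is the first miss.
Each of the 2 remaining characters creates one node.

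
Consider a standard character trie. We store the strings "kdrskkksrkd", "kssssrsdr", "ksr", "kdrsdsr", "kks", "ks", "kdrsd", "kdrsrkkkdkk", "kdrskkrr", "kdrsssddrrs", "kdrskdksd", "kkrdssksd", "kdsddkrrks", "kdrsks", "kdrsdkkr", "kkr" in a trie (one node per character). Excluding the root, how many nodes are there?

Insert word by word; a character creates a node only if that edge doesn't already exist:
  "kdrskkksrkd" → 11 new (k, d, r, s, k, k, k, s, r, k, d)
  "kssssrsdr" → prefix "k" already present; 8 new (s, s, s, s, r, s, d, r)
  "ksr" → prefix "ks" already present; 1 new (r)
  "kdrsdsr" → prefix "kdrs" already present; 3 new (d, s, r)
  "kks" → prefix "k" already present; 2 new (k, s)
  "ks" → prefix "ks" already present; 0 new (none)
  "kdrsd" → prefix "kdrsd" already present; 0 new (none)
  "kdrsrkkkdkk" → prefix "kdrs" already present; 7 new (r, k, k, k, d, k, k)
  "kdrskkrr" → prefix "kdrskk" already present; 2 new (r, r)
  "kdrsssddrrs" → prefix "kdrs" already present; 7 new (s, s, d, d, r, r, s)
  "kdrskdksd" → prefix "kdrsk" already present; 4 new (d, k, s, d)
  "kkrdssksd" → prefix "kk" already present; 7 new (r, d, s, s, k, s, d)
  "kdsddkrrks" → prefix "kd" already present; 8 new (s, d, d, k, r, r, k, s)
  "kdrsks" → prefix "kdrsk" already present; 1 new (s)
  "kdrsdkkr" → prefix "kdrsd" already present; 3 new (k, k, r)
  "kkr" → prefix "kkr" already present; 0 new (none)
Total nodes = 11 + 8 + 1 + 3 + 2 + 0 + 0 + 7 + 2 + 7 + 4 + 7 + 8 + 1 + 3 + 0 = 64

64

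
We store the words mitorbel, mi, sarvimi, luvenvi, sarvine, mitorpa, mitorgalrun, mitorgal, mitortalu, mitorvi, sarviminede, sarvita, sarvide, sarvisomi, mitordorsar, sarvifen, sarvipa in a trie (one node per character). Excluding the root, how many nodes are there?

Insert word by word; a character creates a node only if that edge doesn't already exist:
  "mitorbel" → 8 new (m, i, t, o, r, b, e, l)
  "mi" → prefix "mi" already present; 0 new (none)
  "sarvimi" → 7 new (s, a, r, v, i, m, i)
  "luvenvi" → 7 new (l, u, v, e, n, v, i)
  "sarvine" → prefix "sarvi" already present; 2 new (n, e)
  "mitorpa" → prefix "mitor" already present; 2 new (p, a)
  "mitorgalrun" → prefix "mitor" already present; 6 new (g, a, l, r, u, n)
  "mitorgal" → prefix "mitorgal" already present; 0 new (none)
  "mitortalu" → prefix "mitor" already present; 4 new (t, a, l, u)
  "mitorvi" → prefix "mitor" already present; 2 new (v, i)
  "sarviminede" → prefix "sarvimi" already present; 4 new (n, e, d, e)
  "sarvita" → prefix "sarvi" already present; 2 new (t, a)
  "sarvide" → prefix "sarvi" already present; 2 new (d, e)
  "sarvisomi" → prefix "sarvi" already present; 4 new (s, o, m, i)
  "mitordorsar" → prefix "mitor" already present; 6 new (d, o, r, s, a, r)
  "sarvifen" → prefix "sarvi" already present; 3 new (f, e, n)
  "sarvipa" → prefix "sarvi" already present; 2 new (p, a)
Total nodes = 8 + 0 + 7 + 7 + 2 + 2 + 6 + 0 + 4 + 2 + 4 + 2 + 2 + 4 + 6 + 3 + 2 = 61

61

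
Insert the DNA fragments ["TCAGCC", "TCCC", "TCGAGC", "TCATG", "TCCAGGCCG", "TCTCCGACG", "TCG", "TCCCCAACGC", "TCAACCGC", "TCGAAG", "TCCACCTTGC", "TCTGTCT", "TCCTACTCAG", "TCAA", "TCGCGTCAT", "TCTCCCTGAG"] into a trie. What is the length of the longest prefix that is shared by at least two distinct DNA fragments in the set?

Look for the deepest trie node that still has at least two words in its subtree.
e.g. "TCTCCCTGAG" and "TCTCCGACG" share the prefix "TCTCC" of length 5; no pair shares a longer one.
Longest shared-prefix length: 5

5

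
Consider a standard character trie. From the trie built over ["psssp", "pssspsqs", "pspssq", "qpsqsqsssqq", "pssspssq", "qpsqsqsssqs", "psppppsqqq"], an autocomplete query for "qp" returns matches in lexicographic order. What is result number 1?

Words with prefix "qp", in lexicographic order: "qpsqsqsssqq", "qpsqsqsssqs"
The 1st is qpsqsqsssqq.

qpsqsqsssqq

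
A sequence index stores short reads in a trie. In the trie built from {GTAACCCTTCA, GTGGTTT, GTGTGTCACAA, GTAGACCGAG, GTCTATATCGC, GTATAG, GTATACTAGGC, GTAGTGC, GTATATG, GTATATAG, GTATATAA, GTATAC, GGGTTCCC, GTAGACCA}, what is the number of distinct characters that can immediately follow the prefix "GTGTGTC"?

1

Follow the path "GTGTGTC" to its node, then look at its outgoing edges.
Characters that immediately follow "GTGTGTC" among the stored strings: {A}.
That node has 1 child edge.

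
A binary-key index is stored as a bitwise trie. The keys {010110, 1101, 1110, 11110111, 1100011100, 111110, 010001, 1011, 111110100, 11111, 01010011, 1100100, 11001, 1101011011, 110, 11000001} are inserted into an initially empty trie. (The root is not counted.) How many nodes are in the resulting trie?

Trace insertions, counting only characters that open a new branch:
  "010110" → 6 new (0, 1, 0, 1, 1, 0)
  "1101" → 4 new (1, 1, 0, 1)
  "1110" → prefix "11" already present; 2 new (1, 0)
  "11110111" → prefix "111" already present; 5 new (1, 0, 1, 1, 1)
  "1100011100" → prefix "110" already present; 7 new (0, 0, 1, 1, 1, 0, 0)
  "111110" → prefix "1111" already present; 2 new (1, 0)
  "010001" → prefix "010" already present; 3 new (0, 0, 1)
  "1011" → prefix "1" already present; 3 new (0, 1, 1)
  "111110100" → prefix "111110" already present; 3 new (1, 0, 0)
  "11111" → prefix "11111" already present; 0 new (none)
  "01010011" → prefix "0101" already present; 4 new (0, 0, 1, 1)
  "1100100" → prefix "1100" already present; 3 new (1, 0, 0)
  "11001" → prefix "11001" already present; 0 new (none)
  "1101011011" → prefix "1101" already present; 6 new (0, 1, 1, 0, 1, 1)
  "110" → prefix "110" already present; 0 new (none)
  "11000001" → prefix "11000" already present; 3 new (0, 0, 1)
Total nodes = 6 + 4 + 2 + 5 + 7 + 2 + 3 + 3 + 3 + 0 + 4 + 3 + 0 + 6 + 0 + 3 = 51

51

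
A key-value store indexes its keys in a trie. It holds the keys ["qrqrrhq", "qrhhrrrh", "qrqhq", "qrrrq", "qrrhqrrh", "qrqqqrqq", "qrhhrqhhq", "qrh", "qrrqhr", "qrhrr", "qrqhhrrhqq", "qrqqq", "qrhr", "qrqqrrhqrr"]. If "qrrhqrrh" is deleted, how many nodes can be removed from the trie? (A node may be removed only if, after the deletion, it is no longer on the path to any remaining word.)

5

A node on "qrrhqrrh"'s path can go only if nothing else ends at it or branches off below it.
The suffix "hqrrh" (5 nodes) is used only by "qrrhqrrh"; the node for "qrr" still has the child "r", so pruning stops there.
Nodes removed: 5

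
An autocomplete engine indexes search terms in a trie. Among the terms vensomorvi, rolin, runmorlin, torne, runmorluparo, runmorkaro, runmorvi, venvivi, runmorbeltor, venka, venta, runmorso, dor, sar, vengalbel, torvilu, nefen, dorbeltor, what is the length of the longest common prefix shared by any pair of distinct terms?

7

Equivalently: take the maximum, over all pairs, of their longest common prefix length.
"runmorlin" and "runmorluparo" agree on "runmorl" (7 characters) before diverging; nothing deeper is shared.
Longest shared-prefix length: 7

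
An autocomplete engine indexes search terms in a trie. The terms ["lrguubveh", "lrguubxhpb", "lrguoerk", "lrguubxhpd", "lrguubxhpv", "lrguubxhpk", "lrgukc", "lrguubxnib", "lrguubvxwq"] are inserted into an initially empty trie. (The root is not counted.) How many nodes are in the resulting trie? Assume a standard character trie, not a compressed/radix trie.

28

Trie structure (* marks end of a word):
(root)
└─ l
   └─ r
      └─ g
         └─ u
            ├─ k
            │  └─ c *
            ├─ o
            │  └─ e
            │     └─ r
            │        └─ k *
            └─ u
               └─ b
                  ├─ v
                  │  ├─ e
                  │  │  └─ h *
                  │  └─ x
                  │     └─ w
                  │        └─ q *
                  └─ x
                     ├─ h
                     │  └─ p
                     │     ├─ b *
                     │     ├─ d *
                     │     ├─ k *
                     │     └─ v *
                     └─ n
                        └─ i
                           └─ b *
Counting every labelled node above: 28.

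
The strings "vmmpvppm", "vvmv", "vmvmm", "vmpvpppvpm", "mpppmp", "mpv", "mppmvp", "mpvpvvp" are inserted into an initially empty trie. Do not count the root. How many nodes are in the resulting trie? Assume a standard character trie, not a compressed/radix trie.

36

Insert word by word; a character creates a node only if that edge doesn't already exist:
  "vmmpvppm" → 8 new (v, m, m, p, v, p, p, m)
  "vvmv" → prefix "v" already present; 3 new (v, m, v)
  "vmvmm" → prefix "vm" already present; 3 new (v, m, m)
  "vmpvpppvpm" → prefix "vm" already present; 8 new (p, v, p, p, p, v, p, m)
  "mpppmp" → 6 new (m, p, p, p, m, p)
  "mpv" → prefix "mp" already present; 1 new (v)
  "mppmvp" → prefix "mpp" already present; 3 new (m, v, p)
  "mpvpvvp" → prefix "mpv" already present; 4 new (p, v, v, p)
Total nodes = 8 + 3 + 3 + 8 + 6 + 1 + 3 + 4 = 36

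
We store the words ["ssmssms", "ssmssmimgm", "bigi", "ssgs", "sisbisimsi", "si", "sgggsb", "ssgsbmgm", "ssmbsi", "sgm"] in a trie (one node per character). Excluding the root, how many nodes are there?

Trie structure (* marks end of a word):
(root)
├─ b
│  └─ i
│     └─ g
│        └─ i *
└─ s
   ├─ g
   │  ├─ g
   │  │  └─ g
   │  │     └─ s
   │  │        └─ b *
   │  └─ m *
   ├─ i *
   │  └─ s
   │     └─ b
   │        └─ i
   │           └─ s
   │              └─ i
   │                 └─ m
   │                    └─ s
   │                       └─ i *
   └─ s
      ├─ g
      │  └─ s *
      │     └─ b
      │        └─ m
      │           └─ g
      │              └─ m *
      └─ m
         ├─ b
         │  └─ s
         │     └─ i *
         └─ s
            └─ s
               └─ m
                  ├─ i
                  │  └─ m
                  │     └─ g
                  │        └─ m *
                  └─ s *
Counting every labelled node above: 39.

39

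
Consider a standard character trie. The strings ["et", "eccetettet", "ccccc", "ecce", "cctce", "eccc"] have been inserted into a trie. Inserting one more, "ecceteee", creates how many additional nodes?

The longest prefix of "ecceteee" already in the trie is "eccete" (length 6).
Each of the 2 remaining characters creates one node.

2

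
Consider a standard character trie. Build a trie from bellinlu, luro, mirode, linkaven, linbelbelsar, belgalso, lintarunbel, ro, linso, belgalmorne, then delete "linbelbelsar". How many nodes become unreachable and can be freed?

9

A node on "linbelbelsar"'s path can go only if nothing else ends at it or branches off below it.
The suffix "belbelsar" (9 nodes) is used only by "linbelbelsar"; the node for "lin" still has the child "k", so pruning stops there.
Nodes removed: 9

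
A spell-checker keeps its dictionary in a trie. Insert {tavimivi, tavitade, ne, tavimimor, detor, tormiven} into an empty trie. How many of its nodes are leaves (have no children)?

A leaf is a node with no children — equivalently, the end of a word that is not a proper prefix of any other stored word.
Those words: "detor", "ne", "tavimimor", "tavimivi", "tavitade", "tormiven"
Leaf count: 6

6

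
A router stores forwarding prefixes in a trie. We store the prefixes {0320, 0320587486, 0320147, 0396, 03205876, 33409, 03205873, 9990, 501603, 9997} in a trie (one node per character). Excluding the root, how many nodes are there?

For each word, the new-node count is its length minus the longest prefix already in the trie:
  "0320" → 4 new (0, 3, 2, 0)
  "0320587486" → prefix "0320" already present; 6 new (5, 8, 7, 4, 8, 6)
  "0320147" → prefix "0320" already present; 3 new (1, 4, 7)
  "0396" → prefix "03" already present; 2 new (9, 6)
  "03205876" → prefix "0320587" already present; 1 new (6)
  "33409" → 5 new (3, 3, 4, 0, 9)
  "03205873" → prefix "0320587" already present; 1 new (3)
  "9990" → 4 new (9, 9, 9, 0)
  "501603" → 6 new (5, 0, 1, 6, 0, 3)
  "9997" → prefix "999" already present; 1 new (7)
Total nodes = 4 + 6 + 3 + 2 + 1 + 5 + 1 + 4 + 6 + 1 = 33

33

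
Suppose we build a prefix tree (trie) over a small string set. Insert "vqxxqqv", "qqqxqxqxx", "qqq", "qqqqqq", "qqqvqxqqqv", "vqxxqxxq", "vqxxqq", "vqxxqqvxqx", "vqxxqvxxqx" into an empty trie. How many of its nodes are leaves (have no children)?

6

Leaves are exactly the stored words that no other stored word extends.
Those words: "qqqqqq", "qqqvqxqqqv", "qqqxqxqxx", "vqxxqqvxqx", "vqxxqvxxqx", "vqxxqxxq"
Leaf count: 6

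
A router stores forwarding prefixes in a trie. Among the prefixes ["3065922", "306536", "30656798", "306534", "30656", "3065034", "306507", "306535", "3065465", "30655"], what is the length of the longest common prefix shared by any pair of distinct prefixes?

5

The deepest shared node is where two words last agree before diverging.
e.g. "3065034" and "306507" share the prefix "30650" of length 5; no pair shares a longer one.
Longest shared-prefix length: 5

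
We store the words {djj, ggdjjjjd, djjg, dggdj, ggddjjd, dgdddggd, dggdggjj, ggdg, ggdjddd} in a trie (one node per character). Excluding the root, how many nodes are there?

Trie structure (* marks end of a word):
(root)
├─ d
│  ├─ g
│  │  ├─ d
│  │  │  └─ d
│  │  │     └─ d
│  │  │        └─ g
│  │  │           └─ g
│  │  │              └─ d *
│  │  └─ g
│  │     └─ d
│  │        ├─ g
│  │        │  └─ g
│  │        │     └─ j
│  │        │        └─ j *
│  │        └─ j *
│  └─ j
│     └─ j *
│        └─ g *
└─ g
   └─ g
      └─ d
         ├─ d
         │  └─ j
         │     └─ j
         │        └─ d *
         ├─ g *
         └─ j
            ├─ d
            │  └─ d
            │     └─ d *
            └─ j
               └─ j
                  └─ j
                     └─ d *
Counting every labelled node above: 34.

34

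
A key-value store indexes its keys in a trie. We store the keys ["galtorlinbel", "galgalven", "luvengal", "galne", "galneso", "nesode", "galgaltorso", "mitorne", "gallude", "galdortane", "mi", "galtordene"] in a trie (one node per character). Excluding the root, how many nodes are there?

63

Insert word by word; a character creates a node only if that edge doesn't already exist:
  "galtorlinbel" → 12 new (g, a, l, t, o, r, l, i, n, b, e, l)
  "galgalven" → prefix "gal" already present; 6 new (g, a, l, v, e, n)
  "luvengal" → 8 new (l, u, v, e, n, g, a, l)
  "galne" → prefix "gal" already present; 2 new (n, e)
  "galneso" → prefix "galne" already present; 2 new (s, o)
  "nesode" → 6 new (n, e, s, o, d, e)
  "galgaltorso" → prefix "galgal" already present; 5 new (t, o, r, s, o)
  "mitorne" → 7 new (m, i, t, o, r, n, e)
  "gallude" → prefix "gal" already present; 4 new (l, u, d, e)
  "galdortane" → prefix "gal" already present; 7 new (d, o, r, t, a, n, e)
  "mi" → prefix "mi" already present; 0 new (none)
  "galtordene" → prefix "galtor" already present; 4 new (d, e, n, e)
Total nodes = 12 + 6 + 8 + 2 + 2 + 6 + 5 + 7 + 4 + 7 + 0 + 4 = 63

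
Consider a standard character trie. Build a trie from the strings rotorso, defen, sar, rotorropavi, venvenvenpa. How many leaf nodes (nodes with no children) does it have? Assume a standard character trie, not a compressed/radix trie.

A leaf is a node with no children — equivalently, the end of a word that is not a proper prefix of any other stored word.
Those words: "defen", "rotorropavi", "rotorso", "sar", "venvenvenpa"
Leaf count: 5

5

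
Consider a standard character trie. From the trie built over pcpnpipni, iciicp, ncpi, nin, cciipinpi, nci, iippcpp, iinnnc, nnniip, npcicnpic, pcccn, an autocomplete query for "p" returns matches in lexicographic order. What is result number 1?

Filter for "p…" and sort: "pcccn", "pcpnpipni"
The 1st is pcccn.

pcccn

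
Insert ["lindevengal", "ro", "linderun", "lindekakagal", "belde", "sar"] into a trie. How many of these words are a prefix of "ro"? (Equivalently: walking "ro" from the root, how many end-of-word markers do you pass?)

1

Walk "ro" from the root; an end-of-word marker is hit whenever a stored word is a prefix of "ro".
Prefixes of the query that are stored words: "ro"
Count: 1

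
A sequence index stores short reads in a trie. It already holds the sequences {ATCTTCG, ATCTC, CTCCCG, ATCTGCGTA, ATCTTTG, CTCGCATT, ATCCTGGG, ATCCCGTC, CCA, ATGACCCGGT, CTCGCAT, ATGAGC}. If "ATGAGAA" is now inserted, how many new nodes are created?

2

Walking "ATGAGAA" from the root, the first 5 characters ("ATGAG") follow existing edges; "A" is the first miss.
So 7 − 5 = 2 new nodes.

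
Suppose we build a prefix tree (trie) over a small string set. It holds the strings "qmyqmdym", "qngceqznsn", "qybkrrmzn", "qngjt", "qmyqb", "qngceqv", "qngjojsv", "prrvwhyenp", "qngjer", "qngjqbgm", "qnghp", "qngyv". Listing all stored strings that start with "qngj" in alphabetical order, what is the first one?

qngjer

Filter for "qngj…" and sort: "qngjer", "qngjojsv", "qngjqbgm", "qngjt"
The 1st is qngjer.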